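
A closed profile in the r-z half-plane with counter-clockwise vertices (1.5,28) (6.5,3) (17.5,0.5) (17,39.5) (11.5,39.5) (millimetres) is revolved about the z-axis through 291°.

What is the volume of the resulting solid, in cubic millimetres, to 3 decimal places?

Profile (r,z), 5 vertices: (1.5,28) (6.5,3) (17.5,0.5) (17,39.5) (11.5,39.5)
edge 0: (1.5,28)→(6.5,3)  cross = 1.5·3 − 6.5·28 = -177.5000; (r_i+r_j)·cross = 8·-177.5000 = -1420.0000
edge 1: (6.5,3)→(17.5,0.5)  cross = 6.5·0.5 − 17.5·3 = -49.2500; (r_i+r_j)·cross = 24·-49.2500 = -1182.0000
edge 2: (17.5,0.5)→(17,39.5)  cross = 17.5·39.5 − 17·0.5 = 682.7500; (r_i+r_j)·cross = 34.5·682.7500 = 23554.8750
edge 3: (17,39.5)→(11.5,39.5)  cross = 17·39.5 − 11.5·39.5 = 217.2500; (r_i+r_j)·cross = 28.5·217.2500 = 6191.6250
edge 4: (11.5,39.5)→(1.5,28)  cross = 11.5·28 − 1.5·39.5 = 262.7500; (r_i+r_j)·cross = 13·262.7500 = 3415.7500
Σcross = 936.0000 → A = |Σcross|/2 = 468.0000 mm²
Σ(r_i+r_j)·cross = 30560.2500 → first moment M = |Σ|/6 = 5093.3750
R_c = M/A = 5093.3750/468.0000 = 10.8833 mm
θ = 291° = 5.078908 rad
V = θ·R_c·A = 5.078908·10.8833·468.0000 = 25868.784 mm³

Volume = 25868.784 mm³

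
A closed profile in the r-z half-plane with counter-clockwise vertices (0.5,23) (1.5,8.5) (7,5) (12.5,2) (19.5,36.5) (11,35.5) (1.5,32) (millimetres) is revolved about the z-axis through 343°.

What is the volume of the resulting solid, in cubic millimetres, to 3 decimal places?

Volume = 24487.694 mm³

Profile (r,z), 7 vertices: (0.5,23) (1.5,8.5) (7,5) (12.5,2) (19.5,36.5) (11,35.5) (1.5,32)
edge 0: (0.5,23)→(1.5,8.5)  cross = 0.5·8.5 − 1.5·23 = -30.2500; (r_i+r_j)·cross = 2·-30.2500 = -60.5000
edge 1: (1.5,8.5)→(7,5)  cross = 1.5·5 − 7·8.5 = -52.0000; (r_i+r_j)·cross = 8.5·-52.0000 = -442.0000
edge 2: (7,5)→(12.5,2)  cross = 7·2 − 12.5·5 = -48.5000; (r_i+r_j)·cross = 19.5·-48.5000 = -945.7500
edge 3: (12.5,2)→(19.5,36.5)  cross = 12.5·36.5 − 19.5·2 = 417.2500; (r_i+r_j)·cross = 32·417.2500 = 13352.0000
edge 4: (19.5,36.5)→(11,35.5)  cross = 19.5·35.5 − 11·36.5 = 290.7500; (r_i+r_j)·cross = 30.5·290.7500 = 8867.8750
edge 5: (11,35.5)→(1.5,32)  cross = 11·32 − 1.5·35.5 = 298.7500; (r_i+r_j)·cross = 12.5·298.7500 = 3734.3750
edge 6: (1.5,32)→(0.5,23)  cross = 1.5·23 − 0.5·32 = 18.5000; (r_i+r_j)·cross = 2·18.5000 = 37.0000
Σcross = 894.5000 → A = |Σcross|/2 = 447.2500 mm²
Σ(r_i+r_j)·cross = 24543.0000 → first moment M = |Σ|/6 = 4090.5000
R_c = M/A = 4090.5000/447.2500 = 9.1459 mm
θ = 343° = 5.986479 rad
V = θ·R_c·A = 5.986479·9.1459·447.2500 = 24487.694 mm³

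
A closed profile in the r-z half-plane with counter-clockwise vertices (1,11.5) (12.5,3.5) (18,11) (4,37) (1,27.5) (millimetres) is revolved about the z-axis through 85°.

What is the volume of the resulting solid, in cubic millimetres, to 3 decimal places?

Profile (r,z), 5 vertices: (1,11.5) (12.5,3.5) (18,11) (4,37) (1,27.5)
edge 0: (1,11.5)→(12.5,3.5)  cross = 1·3.5 − 12.5·11.5 = -140.2500; (r_i+r_j)·cross = 13.5·-140.2500 = -1893.3750
edge 1: (12.5,3.5)→(18,11)  cross = 12.5·11 − 18·3.5 = 74.5000; (r_i+r_j)·cross = 30.5·74.5000 = 2272.2500
edge 2: (18,11)→(4,37)  cross = 18·37 − 4·11 = 622.0000; (r_i+r_j)·cross = 22·622.0000 = 13684.0000
edge 3: (4,37)→(1,27.5)  cross = 4·27.5 − 1·37 = 73.0000; (r_i+r_j)·cross = 5·73.0000 = 365.0000
edge 4: (1,27.5)→(1,11.5)  cross = 1·11.5 − 1·27.5 = -16.0000; (r_i+r_j)·cross = 2·-16.0000 = -32.0000
Σcross = 613.2500 → A = |Σcross|/2 = 306.6250 mm²
Σ(r_i+r_j)·cross = 14395.8750 → first moment M = |Σ|/6 = 2399.3125
R_c = M/A = 2399.3125/306.6250 = 7.8249 mm
θ = 85° = 1.483530 rad
V = θ·R_c·A = 1.483530·7.8249·306.6250 = 3559.452 mm³

Volume = 3559.452 mm³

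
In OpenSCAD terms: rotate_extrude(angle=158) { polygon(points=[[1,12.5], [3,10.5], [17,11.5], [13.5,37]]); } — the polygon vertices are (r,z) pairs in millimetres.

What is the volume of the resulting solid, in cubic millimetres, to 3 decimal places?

Volume = 6145.701 mm³

Profile (r,z), 4 vertices: (1,12.5) (3,10.5) (17,11.5) (13.5,37)
edge 0: (1,12.5)→(3,10.5)  cross = 1·10.5 − 3·12.5 = -27.0000; (r_i+r_j)·cross = 4·-27.0000 = -108.0000
edge 1: (3,10.5)→(17,11.5)  cross = 3·11.5 − 17·10.5 = -144.0000; (r_i+r_j)·cross = 20·-144.0000 = -2880.0000
edge 2: (17,11.5)→(13.5,37)  cross = 17·37 − 13.5·11.5 = 473.7500; (r_i+r_j)·cross = 30.5·473.7500 = 14449.3750
edge 3: (13.5,37)→(1,12.5)  cross = 13.5·12.5 − 1·37 = 131.7500; (r_i+r_j)·cross = 14.5·131.7500 = 1910.3750
Σcross = 434.5000 → A = |Σcross|/2 = 217.2500 mm²
Σ(r_i+r_j)·cross = 13371.7500 → first moment M = |Σ|/6 = 2228.6250
R_c = M/A = 2228.6250/217.2500 = 10.2583 mm
θ = 158° = 2.757620 rad
V = θ·R_c·A = 2.757620·10.2583·217.2500 = 6145.701 mm³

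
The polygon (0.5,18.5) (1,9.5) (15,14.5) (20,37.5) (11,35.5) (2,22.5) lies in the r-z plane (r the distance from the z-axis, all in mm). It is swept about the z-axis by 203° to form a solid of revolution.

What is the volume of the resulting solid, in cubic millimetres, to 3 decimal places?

Volume = 11249.231 mm³

Profile (r,z), 6 vertices: (0.5,18.5) (1,9.5) (15,14.5) (20,37.5) (11,35.5) (2,22.5)
edge 0: (0.5,18.5)→(1,9.5)  cross = 0.5·9.5 − 1·18.5 = -13.7500; (r_i+r_j)·cross = 1.5·-13.7500 = -20.6250
edge 1: (1,9.5)→(15,14.5)  cross = 1·14.5 − 15·9.5 = -128.0000; (r_i+r_j)·cross = 16·-128.0000 = -2048.0000
edge 2: (15,14.5)→(20,37.5)  cross = 15·37.5 − 20·14.5 = 272.5000; (r_i+r_j)·cross = 35·272.5000 = 9537.5000
edge 3: (20,37.5)→(11,35.5)  cross = 20·35.5 − 11·37.5 = 297.5000; (r_i+r_j)·cross = 31·297.5000 = 9222.5000
edge 4: (11,35.5)→(2,22.5)  cross = 11·22.5 − 2·35.5 = 176.5000; (r_i+r_j)·cross = 13·176.5000 = 2294.5000
edge 5: (2,22.5)→(0.5,18.5)  cross = 2·18.5 − 0.5·22.5 = 25.7500; (r_i+r_j)·cross = 2.5·25.7500 = 64.3750
Σcross = 630.5000 → A = |Σcross|/2 = 315.2500 mm²
Σ(r_i+r_j)·cross = 19050.2500 → first moment M = |Σ|/6 = 3175.0417
R_c = M/A = 3175.0417/315.2500 = 10.0715 mm
θ = 203° = 3.543018 rad
V = θ·R_c·A = 3.543018·10.0715·315.2500 = 11249.231 mm³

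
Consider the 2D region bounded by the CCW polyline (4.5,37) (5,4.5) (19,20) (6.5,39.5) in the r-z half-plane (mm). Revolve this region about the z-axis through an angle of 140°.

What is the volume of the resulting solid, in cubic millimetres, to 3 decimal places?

Profile (r,z), 4 vertices: (4.5,37) (5,4.5) (19,20) (6.5,39.5)
edge 0: (4.5,37)→(5,4.5)  cross = 4.5·4.5 − 5·37 = -164.7500; (r_i+r_j)·cross = 9.5·-164.7500 = -1565.1250
edge 1: (5,4.5)→(19,20)  cross = 5·20 − 19·4.5 = 14.5000; (r_i+r_j)·cross = 24·14.5000 = 348.0000
edge 2: (19,20)→(6.5,39.5)  cross = 19·39.5 − 6.5·20 = 620.5000; (r_i+r_j)·cross = 25.5·620.5000 = 15822.7500
edge 3: (6.5,39.5)→(4.5,37)  cross = 6.5·37 − 4.5·39.5 = 62.7500; (r_i+r_j)·cross = 11·62.7500 = 690.2500
Σcross = 533.0000 → A = |Σcross|/2 = 266.5000 mm²
Σ(r_i+r_j)·cross = 15295.8750 → first moment M = |Σ|/6 = 2549.3125
R_c = M/A = 2549.3125/266.5000 = 9.5659 mm
θ = 140° = 2.443461 rad
V = θ·R_c·A = 2.443461·9.5659·266.5000 = 6229.146 mm³

Volume = 6229.146 mm³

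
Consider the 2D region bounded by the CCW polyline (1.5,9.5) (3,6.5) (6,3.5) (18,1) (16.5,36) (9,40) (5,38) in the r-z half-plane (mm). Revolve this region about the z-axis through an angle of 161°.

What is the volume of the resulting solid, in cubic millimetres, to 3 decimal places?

Volume = 14317.844 mm³

Profile (r,z), 7 vertices: (1.5,9.5) (3,6.5) (6,3.5) (18,1) (16.5,36) (9,40) (5,38)
edge 0: (1.5,9.5)→(3,6.5)  cross = 1.5·6.5 − 3·9.5 = -18.7500; (r_i+r_j)·cross = 4.5·-18.7500 = -84.3750
edge 1: (3,6.5)→(6,3.5)  cross = 3·3.5 − 6·6.5 = -28.5000; (r_i+r_j)·cross = 9·-28.5000 = -256.5000
edge 2: (6,3.5)→(18,1)  cross = 6·1 − 18·3.5 = -57.0000; (r_i+r_j)·cross = 24·-57.0000 = -1368.0000
edge 3: (18,1)→(16.5,36)  cross = 18·36 − 16.5·1 = 631.5000; (r_i+r_j)·cross = 34.5·631.5000 = 21786.7500
edge 4: (16.5,36)→(9,40)  cross = 16.5·40 − 9·36 = 336.0000; (r_i+r_j)·cross = 25.5·336.0000 = 8568.0000
edge 5: (9,40)→(5,38)  cross = 9·38 − 5·40 = 142.0000; (r_i+r_j)·cross = 14·142.0000 = 1988.0000
edge 6: (5,38)→(1.5,9.5)  cross = 5·9.5 − 1.5·38 = -9.5000; (r_i+r_j)·cross = 6.5·-9.5000 = -61.7500
Σcross = 995.7500 → A = |Σcross|/2 = 497.8750 mm²
Σ(r_i+r_j)·cross = 30572.1250 → first moment M = |Σ|/6 = 5095.3542
R_c = M/A = 5095.3542/497.8750 = 10.2342 mm
θ = 161° = 2.809980 rad
V = θ·R_c·A = 2.809980·10.2342·497.8750 = 14317.844 mm³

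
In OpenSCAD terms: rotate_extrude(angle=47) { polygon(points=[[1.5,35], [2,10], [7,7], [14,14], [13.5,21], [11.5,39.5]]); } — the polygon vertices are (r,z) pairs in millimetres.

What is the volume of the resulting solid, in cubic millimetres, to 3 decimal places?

Volume = 1906.798 mm³

Profile (r,z), 6 vertices: (1.5,35) (2,10) (7,7) (14,14) (13.5,21) (11.5,39.5)
edge 0: (1.5,35)→(2,10)  cross = 1.5·10 − 2·35 = -55.0000; (r_i+r_j)·cross = 3.5·-55.0000 = -192.5000
edge 1: (2,10)→(7,7)  cross = 2·7 − 7·10 = -56.0000; (r_i+r_j)·cross = 9·-56.0000 = -504.0000
edge 2: (7,7)→(14,14)  cross = 7·14 − 14·7 = 0.0000; (r_i+r_j)·cross = 21·0.0000 = 0.0000
edge 3: (14,14)→(13.5,21)  cross = 14·21 − 13.5·14 = 105.0000; (r_i+r_j)·cross = 27.5·105.0000 = 2887.5000
edge 4: (13.5,21)→(11.5,39.5)  cross = 13.5·39.5 − 11.5·21 = 291.7500; (r_i+r_j)·cross = 25·291.7500 = 7293.7500
edge 5: (11.5,39.5)→(1.5,35)  cross = 11.5·35 − 1.5·39.5 = 343.2500; (r_i+r_j)·cross = 13·343.2500 = 4462.2500
Σcross = 629.0000 → A = |Σcross|/2 = 314.5000 mm²
Σ(r_i+r_j)·cross = 13947.0000 → first moment M = |Σ|/6 = 2324.5000
R_c = M/A = 2324.5000/314.5000 = 7.3911 mm
θ = 47° = 0.820305 rad
V = θ·R_c·A = 0.820305·7.3911·314.5000 = 1906.798 mm³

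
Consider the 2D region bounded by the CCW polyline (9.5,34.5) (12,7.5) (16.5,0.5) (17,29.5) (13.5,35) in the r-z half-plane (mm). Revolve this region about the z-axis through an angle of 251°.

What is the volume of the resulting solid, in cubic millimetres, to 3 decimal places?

Profile (r,z), 5 vertices: (9.5,34.5) (12,7.5) (16.5,0.5) (17,29.5) (13.5,35)
edge 0: (9.5,34.5)→(12,7.5)  cross = 9.5·7.5 − 12·34.5 = -342.7500; (r_i+r_j)·cross = 21.5·-342.7500 = -7369.1250
edge 1: (12,7.5)→(16.5,0.5)  cross = 12·0.5 − 16.5·7.5 = -117.7500; (r_i+r_j)·cross = 28.5·-117.7500 = -3355.8750
edge 2: (16.5,0.5)→(17,29.5)  cross = 16.5·29.5 − 17·0.5 = 478.2500; (r_i+r_j)·cross = 33.5·478.2500 = 16021.3750
edge 3: (17,29.5)→(13.5,35)  cross = 17·35 − 13.5·29.5 = 196.7500; (r_i+r_j)·cross = 30.5·196.7500 = 6000.8750
edge 4: (13.5,35)→(9.5,34.5)  cross = 13.5·34.5 − 9.5·35 = 133.2500; (r_i+r_j)·cross = 23·133.2500 = 3064.7500
Σcross = 347.7500 → A = |Σcross|/2 = 173.8750 mm²
Σ(r_i+r_j)·cross = 14362.0000 → first moment M = |Σ|/6 = 2393.6667
R_c = M/A = 2393.6667/173.8750 = 13.7666 mm
θ = 251° = 4.380776 rad
V = θ·R_c·A = 4.380776·13.7666·173.8750 = 10486.118 mm³

Volume = 10486.118 mm³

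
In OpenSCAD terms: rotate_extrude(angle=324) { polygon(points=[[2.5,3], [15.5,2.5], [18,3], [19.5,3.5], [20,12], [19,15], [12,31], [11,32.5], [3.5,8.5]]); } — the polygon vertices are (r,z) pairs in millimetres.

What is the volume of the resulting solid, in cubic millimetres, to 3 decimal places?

Profile (r,z), 9 vertices: (2.5,3) (15.5,2.5) (18,3) (19.5,3.5) (20,12) (19,15) (12,31) (11,32.5) (3.5,8.5)
edge 0: (2.5,3)→(15.5,2.5)  cross = 2.5·2.5 − 15.5·3 = -40.2500; (r_i+r_j)·cross = 18·-40.2500 = -724.5000
edge 1: (15.5,2.5)→(18,3)  cross = 15.5·3 − 18·2.5 = 1.5000; (r_i+r_j)·cross = 33.5·1.5000 = 50.2500
edge 2: (18,3)→(19.5,3.5)  cross = 18·3.5 − 19.5·3 = 4.5000; (r_i+r_j)·cross = 37.5·4.5000 = 168.7500
edge 3: (19.5,3.5)→(20,12)  cross = 19.5·12 − 20·3.5 = 164.0000; (r_i+r_j)·cross = 39.5·164.0000 = 6478.0000
edge 4: (20,12)→(19,15)  cross = 20·15 − 19·12 = 72.0000; (r_i+r_j)·cross = 39·72.0000 = 2808.0000
edge 5: (19,15)→(12,31)  cross = 19·31 − 12·15 = 409.0000; (r_i+r_j)·cross = 31·409.0000 = 12679.0000
edge 6: (12,31)→(11,32.5)  cross = 12·32.5 − 11·31 = 49.0000; (r_i+r_j)·cross = 23·49.0000 = 1127.0000
edge 7: (11,32.5)→(3.5,8.5)  cross = 11·8.5 − 3.5·32.5 = -20.2500; (r_i+r_j)·cross = 14.5·-20.2500 = -293.6250
edge 8: (3.5,8.5)→(2.5,3)  cross = 3.5·3 − 2.5·8.5 = -10.7500; (r_i+r_j)·cross = 6·-10.7500 = -64.5000
Σcross = 628.7500 → A = |Σcross|/2 = 314.3750 mm²
Σ(r_i+r_j)·cross = 22228.3750 → first moment M = |Σ|/6 = 3704.7292
R_c = M/A = 3704.7292/314.3750 = 11.7844 mm
θ = 324° = 5.654867 rad
V = θ·R_c·A = 5.654867·11.7844·314.3750 = 20949.750 mm³

Volume = 20949.750 mm³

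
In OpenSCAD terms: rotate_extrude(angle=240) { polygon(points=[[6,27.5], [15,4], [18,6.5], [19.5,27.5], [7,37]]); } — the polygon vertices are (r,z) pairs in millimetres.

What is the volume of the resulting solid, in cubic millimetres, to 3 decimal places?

Volume = 14051.559 mm³

Profile (r,z), 5 vertices: (6,27.5) (15,4) (18,6.5) (19.5,27.5) (7,37)
edge 0: (6,27.5)→(15,4)  cross = 6·4 − 15·27.5 = -388.5000; (r_i+r_j)·cross = 21·-388.5000 = -8158.5000
edge 1: (15,4)→(18,6.5)  cross = 15·6.5 − 18·4 = 25.5000; (r_i+r_j)·cross = 33·25.5000 = 841.5000
edge 2: (18,6.5)→(19.5,27.5)  cross = 18·27.5 − 19.5·6.5 = 368.2500; (r_i+r_j)·cross = 37.5·368.2500 = 13809.3750
edge 3: (19.5,27.5)→(7,37)  cross = 19.5·37 − 7·27.5 = 529.0000; (r_i+r_j)·cross = 26.5·529.0000 = 14018.5000
edge 4: (7,37)→(6,27.5)  cross = 7·27.5 − 6·37 = -29.5000; (r_i+r_j)·cross = 13·-29.5000 = -383.5000
Σcross = 504.7500 → A = |Σcross|/2 = 252.3750 mm²
Σ(r_i+r_j)·cross = 20127.3750 → first moment M = |Σ|/6 = 3354.5625
R_c = M/A = 3354.5625/252.3750 = 13.2920 mm
θ = 240° = 4.188790 rad
V = θ·R_c·A = 4.188790·13.2920·252.3750 = 14051.559 mm³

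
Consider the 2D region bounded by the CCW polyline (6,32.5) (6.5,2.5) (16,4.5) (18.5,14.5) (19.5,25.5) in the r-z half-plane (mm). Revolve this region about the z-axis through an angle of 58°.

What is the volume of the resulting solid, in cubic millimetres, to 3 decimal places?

Volume = 3691.150 mm³

Profile (r,z), 5 vertices: (6,32.5) (6.5,2.5) (16,4.5) (18.5,14.5) (19.5,25.5)
edge 0: (6,32.5)→(6.5,2.5)  cross = 6·2.5 − 6.5·32.5 = -196.2500; (r_i+r_j)·cross = 12.5·-196.2500 = -2453.1250
edge 1: (6.5,2.5)→(16,4.5)  cross = 6.5·4.5 − 16·2.5 = -10.7500; (r_i+r_j)·cross = 22.5·-10.7500 = -241.8750
edge 2: (16,4.5)→(18.5,14.5)  cross = 16·14.5 − 18.5·4.5 = 148.7500; (r_i+r_j)·cross = 34.5·148.7500 = 5131.8750
edge 3: (18.5,14.5)→(19.5,25.5)  cross = 18.5·25.5 − 19.5·14.5 = 189.0000; (r_i+r_j)·cross = 38·189.0000 = 7182.0000
edge 4: (19.5,25.5)→(6,32.5)  cross = 19.5·32.5 − 6·25.5 = 480.7500; (r_i+r_j)·cross = 25.5·480.7500 = 12259.1250
Σcross = 611.5000 → A = |Σcross|/2 = 305.7500 mm²
Σ(r_i+r_j)·cross = 21878.0000 → first moment M = |Σ|/6 = 3646.3333
R_c = M/A = 3646.3333/305.7500 = 11.9259 mm
θ = 58° = 1.012291 rad
V = θ·R_c·A = 1.012291·11.9259·305.7500 = 3691.150 mm³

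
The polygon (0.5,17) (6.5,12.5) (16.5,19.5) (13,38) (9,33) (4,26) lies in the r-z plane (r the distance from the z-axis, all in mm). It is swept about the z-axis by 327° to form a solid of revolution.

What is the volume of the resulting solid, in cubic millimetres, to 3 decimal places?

Profile (r,z), 6 vertices: (0.5,17) (6.5,12.5) (16.5,19.5) (13,38) (9,33) (4,26)
edge 0: (0.5,17)→(6.5,12.5)  cross = 0.5·12.5 − 6.5·17 = -104.2500; (r_i+r_j)·cross = 7·-104.2500 = -729.7500
edge 1: (6.5,12.5)→(16.5,19.5)  cross = 6.5·19.5 − 16.5·12.5 = -79.5000; (r_i+r_j)·cross = 23·-79.5000 = -1828.5000
edge 2: (16.5,19.5)→(13,38)  cross = 16.5·38 − 13·19.5 = 373.5000; (r_i+r_j)·cross = 29.5·373.5000 = 11018.2500
edge 3: (13,38)→(9,33)  cross = 13·33 − 9·38 = 87.0000; (r_i+r_j)·cross = 22·87.0000 = 1914.0000
edge 4: (9,33)→(4,26)  cross = 9·26 − 4·33 = 102.0000; (r_i+r_j)·cross = 13·102.0000 = 1326.0000
edge 5: (4,26)→(0.5,17)  cross = 4·17 − 0.5·26 = 55.0000; (r_i+r_j)·cross = 4.5·55.0000 = 247.5000
Σcross = 433.7500 → A = |Σcross|/2 = 216.8750 mm²
Σ(r_i+r_j)·cross = 11947.5000 → first moment M = |Σ|/6 = 1991.2500
R_c = M/A = 1991.2500/216.8750 = 9.1816 mm
θ = 327° = 5.707227 rad
V = θ·R_c·A = 5.707227·9.1816·216.8750 = 11364.515 mm³

Volume = 11364.515 mm³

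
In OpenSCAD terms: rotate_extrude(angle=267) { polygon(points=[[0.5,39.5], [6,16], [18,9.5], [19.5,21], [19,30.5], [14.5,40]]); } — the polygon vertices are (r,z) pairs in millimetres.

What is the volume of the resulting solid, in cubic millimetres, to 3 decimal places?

Volume = 20712.179 mm³

Profile (r,z), 6 vertices: (0.5,39.5) (6,16) (18,9.5) (19.5,21) (19,30.5) (14.5,40)
edge 0: (0.5,39.5)→(6,16)  cross = 0.5·16 − 6·39.5 = -229.0000; (r_i+r_j)·cross = 6.5·-229.0000 = -1488.5000
edge 1: (6,16)→(18,9.5)  cross = 6·9.5 − 18·16 = -231.0000; (r_i+r_j)·cross = 24·-231.0000 = -5544.0000
edge 2: (18,9.5)→(19.5,21)  cross = 18·21 − 19.5·9.5 = 192.7500; (r_i+r_j)·cross = 37.5·192.7500 = 7228.1250
edge 3: (19.5,21)→(19,30.5)  cross = 19.5·30.5 − 19·21 = 195.7500; (r_i+r_j)·cross = 38.5·195.7500 = 7536.3750
edge 4: (19,30.5)→(14.5,40)  cross = 19·40 − 14.5·30.5 = 317.7500; (r_i+r_j)·cross = 33.5·317.7500 = 10644.6250
edge 5: (14.5,40)→(0.5,39.5)  cross = 14.5·39.5 − 0.5·40 = 552.7500; (r_i+r_j)·cross = 15·552.7500 = 8291.2500
Σcross = 799.0000 → A = |Σcross|/2 = 399.5000 mm²
Σ(r_i+r_j)·cross = 26667.8750 → first moment M = |Σ|/6 = 4444.6458
R_c = M/A = 4444.6458/399.5000 = 11.1255 mm
θ = 267° = 4.660029 rad
V = θ·R_c·A = 4.660029·11.1255·399.5000 = 20712.179 mm³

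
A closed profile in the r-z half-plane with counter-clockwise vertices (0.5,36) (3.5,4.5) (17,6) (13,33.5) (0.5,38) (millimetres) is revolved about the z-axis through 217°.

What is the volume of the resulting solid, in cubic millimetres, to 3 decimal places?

Volume = 12343.100 mm³

Profile (r,z), 5 vertices: (0.5,36) (3.5,4.5) (17,6) (13,33.5) (0.5,38)
edge 0: (0.5,36)→(3.5,4.5)  cross = 0.5·4.5 − 3.5·36 = -123.7500; (r_i+r_j)·cross = 4·-123.7500 = -495.0000
edge 1: (3.5,4.5)→(17,6)  cross = 3.5·6 − 17·4.5 = -55.5000; (r_i+r_j)·cross = 20.5·-55.5000 = -1137.7500
edge 2: (17,6)→(13,33.5)  cross = 17·33.5 − 13·6 = 491.5000; (r_i+r_j)·cross = 30·491.5000 = 14745.0000
edge 3: (13,33.5)→(0.5,38)  cross = 13·38 − 0.5·33.5 = 477.2500; (r_i+r_j)·cross = 13.5·477.2500 = 6442.8750
edge 4: (0.5,38)→(0.5,36)  cross = 0.5·36 − 0.5·38 = -1.0000; (r_i+r_j)·cross = 1·-1.0000 = -1.0000
Σcross = 788.5000 → A = |Σcross|/2 = 394.2500 mm²
Σ(r_i+r_j)·cross = 19554.1250 → first moment M = |Σ|/6 = 3259.0208
R_c = M/A = 3259.0208/394.2500 = 8.2664 mm
θ = 217° = 3.787364 rad
V = θ·R_c·A = 3.787364·8.2664·394.2500 = 12343.100 mm³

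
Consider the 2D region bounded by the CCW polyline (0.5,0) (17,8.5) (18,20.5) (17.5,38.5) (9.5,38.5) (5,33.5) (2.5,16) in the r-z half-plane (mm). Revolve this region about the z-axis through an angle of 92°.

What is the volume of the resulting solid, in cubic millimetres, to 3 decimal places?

Profile (r,z), 7 vertices: (0.5,0) (17,8.5) (18,20.5) (17.5,38.5) (9.5,38.5) (5,33.5) (2.5,16)
edge 0: (0.5,0)→(17,8.5)  cross = 0.5·8.5 − 17·0 = 4.2500; (r_i+r_j)·cross = 17.5·4.2500 = 74.3750
edge 1: (17,8.5)→(18,20.5)  cross = 17·20.5 − 18·8.5 = 195.5000; (r_i+r_j)·cross = 35·195.5000 = 6842.5000
edge 2: (18,20.5)→(17.5,38.5)  cross = 18·38.5 − 17.5·20.5 = 334.2500; (r_i+r_j)·cross = 35.5·334.2500 = 11865.8750
edge 3: (17.5,38.5)→(9.5,38.5)  cross = 17.5·38.5 − 9.5·38.5 = 308.0000; (r_i+r_j)·cross = 27·308.0000 = 8316.0000
edge 4: (9.5,38.5)→(5,33.5)  cross = 9.5·33.5 − 5·38.5 = 125.7500; (r_i+r_j)·cross = 14.5·125.7500 = 1823.3750
edge 5: (5,33.5)→(2.5,16)  cross = 5·16 − 2.5·33.5 = -3.7500; (r_i+r_j)·cross = 7.5·-3.7500 = -28.1250
edge 6: (2.5,16)→(0.5,0)  cross = 2.5·0 − 0.5·16 = -8.0000; (r_i+r_j)·cross = 3·-8.0000 = -24.0000
Σcross = 956.0000 → A = |Σcross|/2 = 478.0000 mm²
Σ(r_i+r_j)·cross = 28870.0000 → first moment M = |Σ|/6 = 4811.6667
R_c = M/A = 4811.6667/478.0000 = 10.0662 mm
θ = 92° = 1.605703 rad
V = θ·R_c·A = 1.605703·10.0662·478.0000 = 7726.107 mm³

Volume = 7726.107 mm³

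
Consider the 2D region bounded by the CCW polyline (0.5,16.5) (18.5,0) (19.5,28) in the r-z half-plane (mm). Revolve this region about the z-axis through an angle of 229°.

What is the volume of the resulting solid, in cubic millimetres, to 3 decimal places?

Volume = 13348.826 mm³

Profile (r,z), 3 vertices: (0.5,16.5) (18.5,0) (19.5,28)
edge 0: (0.5,16.5)→(18.5,0)  cross = 0.5·0 − 18.5·16.5 = -305.2500; (r_i+r_j)·cross = 19·-305.2500 = -5799.7500
edge 1: (18.5,0)→(19.5,28)  cross = 18.5·28 − 19.5·0 = 518.0000; (r_i+r_j)·cross = 38·518.0000 = 19684.0000
edge 2: (19.5,28)→(0.5,16.5)  cross = 19.5·16.5 − 0.5·28 = 307.7500; (r_i+r_j)·cross = 20·307.7500 = 6155.0000
Σcross = 520.5000 → A = |Σcross|/2 = 260.2500 mm²
Σ(r_i+r_j)·cross = 20039.2500 → first moment M = |Σ|/6 = 3339.8750
R_c = M/A = 3339.8750/260.2500 = 12.8333 mm
θ = 229° = 3.996804 rad
V = θ·R_c·A = 3.996804·12.8333·260.2500 = 13348.826 mm³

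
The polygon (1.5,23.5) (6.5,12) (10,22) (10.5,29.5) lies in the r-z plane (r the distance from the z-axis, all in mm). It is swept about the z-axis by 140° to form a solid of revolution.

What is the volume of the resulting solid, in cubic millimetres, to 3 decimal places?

Profile (r,z), 4 vertices: (1.5,23.5) (6.5,12) (10,22) (10.5,29.5)
edge 0: (1.5,23.5)→(6.5,12)  cross = 1.5·12 − 6.5·23.5 = -134.7500; (r_i+r_j)·cross = 8·-134.7500 = -1078.0000
edge 1: (6.5,12)→(10,22)  cross = 6.5·22 − 10·12 = 23.0000; (r_i+r_j)·cross = 16.5·23.0000 = 379.5000
edge 2: (10,22)→(10.5,29.5)  cross = 10·29.5 − 10.5·22 = 64.0000; (r_i+r_j)·cross = 20.5·64.0000 = 1312.0000
edge 3: (10.5,29.5)→(1.5,23.5)  cross = 10.5·23.5 − 1.5·29.5 = 202.5000; (r_i+r_j)·cross = 12·202.5000 = 2430.0000
Σcross = 154.7500 → A = |Σcross|/2 = 77.3750 mm²
Σ(r_i+r_j)·cross = 3043.5000 → first moment M = |Σ|/6 = 507.2500
R_c = M/A = 507.2500/77.3750 = 6.5557 mm
θ = 140° = 2.443461 rad
V = θ·R_c·A = 2.443461·6.5557·77.3750 = 1239.446 mm³

Volume = 1239.446 mm³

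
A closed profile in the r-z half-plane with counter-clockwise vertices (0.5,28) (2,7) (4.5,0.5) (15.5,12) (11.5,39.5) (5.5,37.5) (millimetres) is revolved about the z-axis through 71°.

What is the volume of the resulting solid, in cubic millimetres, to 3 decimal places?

Volume = 3686.520 mm³

Profile (r,z), 6 vertices: (0.5,28) (2,7) (4.5,0.5) (15.5,12) (11.5,39.5) (5.5,37.5)
edge 0: (0.5,28)→(2,7)  cross = 0.5·7 − 2·28 = -52.5000; (r_i+r_j)·cross = 2.5·-52.5000 = -131.2500
edge 1: (2,7)→(4.5,0.5)  cross = 2·0.5 − 4.5·7 = -30.5000; (r_i+r_j)·cross = 6.5·-30.5000 = -198.2500
edge 2: (4.5,0.5)→(15.5,12)  cross = 4.5·12 − 15.5·0.5 = 46.2500; (r_i+r_j)·cross = 20·46.2500 = 925.0000
edge 3: (15.5,12)→(11.5,39.5)  cross = 15.5·39.5 − 11.5·12 = 474.2500; (r_i+r_j)·cross = 27·474.2500 = 12804.7500
edge 4: (11.5,39.5)→(5.5,37.5)  cross = 11.5·37.5 − 5.5·39.5 = 214.0000; (r_i+r_j)·cross = 17·214.0000 = 3638.0000
edge 5: (5.5,37.5)→(0.5,28)  cross = 5.5·28 − 0.5·37.5 = 135.2500; (r_i+r_j)·cross = 6·135.2500 = 811.5000
Σcross = 786.7500 → A = |Σcross|/2 = 393.3750 mm²
Σ(r_i+r_j)·cross = 17849.7500 → first moment M = |Σ|/6 = 2974.9583
R_c = M/A = 2974.9583/393.3750 = 7.5627 mm
θ = 71° = 1.239184 rad
V = θ·R_c·A = 1.239184·7.5627·393.3750 = 3686.520 mm³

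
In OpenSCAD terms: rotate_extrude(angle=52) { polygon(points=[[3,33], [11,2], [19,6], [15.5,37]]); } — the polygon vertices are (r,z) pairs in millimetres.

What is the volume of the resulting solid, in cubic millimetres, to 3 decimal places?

Profile (r,z), 4 vertices: (3,33) (11,2) (19,6) (15.5,37)
edge 0: (3,33)→(11,2)  cross = 3·2 − 11·33 = -357.0000; (r_i+r_j)·cross = 14·-357.0000 = -4998.0000
edge 1: (11,2)→(19,6)  cross = 11·6 − 19·2 = 28.0000; (r_i+r_j)·cross = 30·28.0000 = 840.0000
edge 2: (19,6)→(15.5,37)  cross = 19·37 − 15.5·6 = 610.0000; (r_i+r_j)·cross = 34.5·610.0000 = 21045.0000
edge 3: (15.5,37)→(3,33)  cross = 15.5·33 − 3·37 = 400.5000; (r_i+r_j)·cross = 18.5·400.5000 = 7409.2500
Σcross = 681.5000 → A = |Σcross|/2 = 340.7500 mm²
Σ(r_i+r_j)·cross = 24296.2500 → first moment M = |Σ|/6 = 4049.3750
R_c = M/A = 4049.3750/340.7500 = 11.8837 mm
θ = 52° = 0.907571 rad
V = θ·R_c·A = 0.907571·11.8837·340.7500 = 3675.096 mm³

Volume = 3675.096 mm³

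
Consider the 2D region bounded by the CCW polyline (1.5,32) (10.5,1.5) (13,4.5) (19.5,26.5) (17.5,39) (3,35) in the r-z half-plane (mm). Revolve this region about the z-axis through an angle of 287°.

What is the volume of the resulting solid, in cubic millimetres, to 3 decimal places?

Profile (r,z), 6 vertices: (1.5,32) (10.5,1.5) (13,4.5) (19.5,26.5) (17.5,39) (3,35)
edge 0: (1.5,32)→(10.5,1.5)  cross = 1.5·1.5 − 10.5·32 = -333.7500; (r_i+r_j)·cross = 12·-333.7500 = -4005.0000
edge 1: (10.5,1.5)→(13,4.5)  cross = 10.5·4.5 − 13·1.5 = 27.7500; (r_i+r_j)·cross = 23.5·27.7500 = 652.1250
edge 2: (13,4.5)→(19.5,26.5)  cross = 13·26.5 − 19.5·4.5 = 256.7500; (r_i+r_j)·cross = 32.5·256.7500 = 8344.3750
edge 3: (19.5,26.5)→(17.5,39)  cross = 19.5·39 − 17.5·26.5 = 296.7500; (r_i+r_j)·cross = 37·296.7500 = 10979.7500
edge 4: (17.5,39)→(3,35)  cross = 17.5·35 − 3·39 = 495.5000; (r_i+r_j)·cross = 20.5·495.5000 = 10157.7500
edge 5: (3,35)→(1.5,32)  cross = 3·32 − 1.5·35 = 43.5000; (r_i+r_j)·cross = 4.5·43.5000 = 195.7500
Σcross = 786.5000 → A = |Σcross|/2 = 393.2500 mm²
Σ(r_i+r_j)·cross = 26324.7500 → first moment M = |Σ|/6 = 4387.4583
R_c = M/A = 4387.4583/393.2500 = 11.1569 mm
θ = 287° = 5.009095 rad
V = θ·R_c·A = 5.009095·11.1569·393.2500 = 21977.195 mm³

Volume = 21977.195 mm³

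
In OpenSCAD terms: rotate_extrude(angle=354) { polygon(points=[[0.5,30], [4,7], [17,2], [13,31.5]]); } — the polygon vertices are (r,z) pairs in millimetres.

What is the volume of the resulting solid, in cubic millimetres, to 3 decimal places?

Volume = 18002.118 mm³

Profile (r,z), 4 vertices: (0.5,30) (4,7) (17,2) (13,31.5)
edge 0: (0.5,30)→(4,7)  cross = 0.5·7 − 4·30 = -116.5000; (r_i+r_j)·cross = 4.5·-116.5000 = -524.2500
edge 1: (4,7)→(17,2)  cross = 4·2 − 17·7 = -111.0000; (r_i+r_j)·cross = 21·-111.0000 = -2331.0000
edge 2: (17,2)→(13,31.5)  cross = 17·31.5 − 13·2 = 509.5000; (r_i+r_j)·cross = 30·509.5000 = 15285.0000
edge 3: (13,31.5)→(0.5,30)  cross = 13·30 − 0.5·31.5 = 374.2500; (r_i+r_j)·cross = 13.5·374.2500 = 5052.3750
Σcross = 656.2500 → A = |Σcross|/2 = 328.1250 mm²
Σ(r_i+r_j)·cross = 17482.1250 → first moment M = |Σ|/6 = 2913.6875
R_c = M/A = 2913.6875/328.1250 = 8.8798 mm
θ = 354° = 6.178466 rad
V = θ·R_c·A = 6.178466·8.8798·328.1250 = 18002.118 mm³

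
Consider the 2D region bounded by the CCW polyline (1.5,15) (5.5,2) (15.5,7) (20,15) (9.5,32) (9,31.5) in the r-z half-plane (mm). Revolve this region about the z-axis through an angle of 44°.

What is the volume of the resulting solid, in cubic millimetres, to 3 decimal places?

Profile (r,z), 6 vertices: (1.5,15) (5.5,2) (15.5,7) (20,15) (9.5,32) (9,31.5)
edge 0: (1.5,15)→(5.5,2)  cross = 1.5·2 − 5.5·15 = -79.5000; (r_i+r_j)·cross = 7·-79.5000 = -556.5000
edge 1: (5.5,2)→(15.5,7)  cross = 5.5·7 − 15.5·2 = 7.5000; (r_i+r_j)·cross = 21·7.5000 = 157.5000
edge 2: (15.5,7)→(20,15)  cross = 15.5·15 − 20·7 = 92.5000; (r_i+r_j)·cross = 35.5·92.5000 = 3283.7500
edge 3: (20,15)→(9.5,32)  cross = 20·32 − 9.5·15 = 497.5000; (r_i+r_j)·cross = 29.5·497.5000 = 14676.2500
edge 4: (9.5,32)→(9,31.5)  cross = 9.5·31.5 − 9·32 = 11.2500; (r_i+r_j)·cross = 18.5·11.2500 = 208.1250
edge 5: (9,31.5)→(1.5,15)  cross = 9·15 − 1.5·31.5 = 87.7500; (r_i+r_j)·cross = 10.5·87.7500 = 921.3750
Σcross = 617.0000 → A = |Σcross|/2 = 308.5000 mm²
Σ(r_i+r_j)·cross = 18690.5000 → first moment M = |Σ|/6 = 3115.0833
R_c = M/A = 3115.0833/308.5000 = 10.0975 mm
θ = 44° = 0.767945 rad
V = θ·R_c·A = 0.767945·10.0975·308.5000 = 2392.212 mm³

Volume = 2392.212 mm³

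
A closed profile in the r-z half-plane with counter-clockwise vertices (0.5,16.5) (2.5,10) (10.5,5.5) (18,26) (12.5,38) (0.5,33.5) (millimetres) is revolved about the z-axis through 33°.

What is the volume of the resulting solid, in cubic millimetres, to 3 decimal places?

Volume = 1900.832 mm³

Profile (r,z), 6 vertices: (0.5,16.5) (2.5,10) (10.5,5.5) (18,26) (12.5,38) (0.5,33.5)
edge 0: (0.5,16.5)→(2.5,10)  cross = 0.5·10 − 2.5·16.5 = -36.2500; (r_i+r_j)·cross = 3·-36.2500 = -108.7500
edge 1: (2.5,10)→(10.5,5.5)  cross = 2.5·5.5 − 10.5·10 = -91.2500; (r_i+r_j)·cross = 13·-91.2500 = -1186.2500
edge 2: (10.5,5.5)→(18,26)  cross = 10.5·26 − 18·5.5 = 174.0000; (r_i+r_j)·cross = 28.5·174.0000 = 4959.0000
edge 3: (18,26)→(12.5,38)  cross = 18·38 − 12.5·26 = 359.0000; (r_i+r_j)·cross = 30.5·359.0000 = 10949.5000
edge 4: (12.5,38)→(0.5,33.5)  cross = 12.5·33.5 − 0.5·38 = 399.7500; (r_i+r_j)·cross = 13·399.7500 = 5196.7500
edge 5: (0.5,33.5)→(0.5,16.5)  cross = 0.5·16.5 − 0.5·33.5 = -8.5000; (r_i+r_j)·cross = 1·-8.5000 = -8.5000
Σcross = 796.7500 → A = |Σcross|/2 = 398.3750 mm²
Σ(r_i+r_j)·cross = 19801.7500 → first moment M = |Σ|/6 = 3300.2917
R_c = M/A = 3300.2917/398.3750 = 8.2844 mm
θ = 33° = 0.575959 rad
V = θ·R_c·A = 0.575959·8.2844·398.3750 = 1900.832 mm³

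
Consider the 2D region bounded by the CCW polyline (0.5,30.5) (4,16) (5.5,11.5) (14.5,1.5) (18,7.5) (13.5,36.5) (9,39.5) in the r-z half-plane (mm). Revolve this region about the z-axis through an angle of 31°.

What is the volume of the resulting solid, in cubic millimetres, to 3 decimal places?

Profile (r,z), 7 vertices: (0.5,30.5) (4,16) (5.5,11.5) (14.5,1.5) (18,7.5) (13.5,36.5) (9,39.5)
edge 0: (0.5,30.5)→(4,16)  cross = 0.5·16 − 4·30.5 = -114.0000; (r_i+r_j)·cross = 4.5·-114.0000 = -513.0000
edge 1: (4,16)→(5.5,11.5)  cross = 4·11.5 − 5.5·16 = -42.0000; (r_i+r_j)·cross = 9.5·-42.0000 = -399.0000
edge 2: (5.5,11.5)→(14.5,1.5)  cross = 5.5·1.5 − 14.5·11.5 = -158.5000; (r_i+r_j)·cross = 20·-158.5000 = -3170.0000
edge 3: (14.5,1.5)→(18,7.5)  cross = 14.5·7.5 − 18·1.5 = 81.7500; (r_i+r_j)·cross = 32.5·81.7500 = 2656.8750
edge 4: (18,7.5)→(13.5,36.5)  cross = 18·36.5 − 13.5·7.5 = 555.7500; (r_i+r_j)·cross = 31.5·555.7500 = 17506.1250
edge 5: (13.5,36.5)→(9,39.5)  cross = 13.5·39.5 − 9·36.5 = 204.7500; (r_i+r_j)·cross = 22.5·204.7500 = 4606.8750
edge 6: (9,39.5)→(0.5,30.5)  cross = 9·30.5 − 0.5·39.5 = 254.7500; (r_i+r_j)·cross = 9.5·254.7500 = 2420.1250
Σcross = 782.5000 → A = |Σcross|/2 = 391.2500 mm²
Σ(r_i+r_j)·cross = 23108.0000 → first moment M = |Σ|/6 = 3851.3333
R_c = M/A = 3851.3333/391.2500 = 9.8437 mm
θ = 31° = 0.541052 rad
V = θ·R_c·A = 0.541052·9.8437·391.2500 = 2083.772 mm³

Volume = 2083.772 mm³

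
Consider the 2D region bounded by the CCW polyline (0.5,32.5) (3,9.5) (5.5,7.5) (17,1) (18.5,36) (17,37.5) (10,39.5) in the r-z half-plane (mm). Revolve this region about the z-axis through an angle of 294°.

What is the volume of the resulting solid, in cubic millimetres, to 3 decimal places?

Profile (r,z), 7 vertices: (0.5,32.5) (3,9.5) (5.5,7.5) (17,1) (18.5,36) (17,37.5) (10,39.5)
edge 0: (0.5,32.5)→(3,9.5)  cross = 0.5·9.5 − 3·32.5 = -92.7500; (r_i+r_j)·cross = 3.5·-92.7500 = -324.6250
edge 1: (3,9.5)→(5.5,7.5)  cross = 3·7.5 − 5.5·9.5 = -29.7500; (r_i+r_j)·cross = 8.5·-29.7500 = -252.8750
edge 2: (5.5,7.5)→(17,1)  cross = 5.5·1 − 17·7.5 = -122.0000; (r_i+r_j)·cross = 22.5·-122.0000 = -2745.0000
edge 3: (17,1)→(18.5,36)  cross = 17·36 − 18.5·1 = 593.5000; (r_i+r_j)·cross = 35.5·593.5000 = 21069.2500
edge 4: (18.5,36)→(17,37.5)  cross = 18.5·37.5 − 17·36 = 81.7500; (r_i+r_j)·cross = 35.5·81.7500 = 2902.1250
edge 5: (17,37.5)→(10,39.5)  cross = 17·39.5 − 10·37.5 = 296.5000; (r_i+r_j)·cross = 27·296.5000 = 8005.5000
edge 6: (10,39.5)→(0.5,32.5)  cross = 10·32.5 − 0.5·39.5 = 305.2500; (r_i+r_j)·cross = 10.5·305.2500 = 3205.1250
Σcross = 1032.5000 → A = |Σcross|/2 = 516.2500 mm²
Σ(r_i+r_j)·cross = 31859.5000 → first moment M = |Σ|/6 = 5309.9167
R_c = M/A = 5309.9167/516.2500 = 10.2856 mm
θ = 294° = 5.131268 rad
V = θ·R_c·A = 5.131268·10.2856·516.2500 = 27246.605 mm³

Volume = 27246.605 mm³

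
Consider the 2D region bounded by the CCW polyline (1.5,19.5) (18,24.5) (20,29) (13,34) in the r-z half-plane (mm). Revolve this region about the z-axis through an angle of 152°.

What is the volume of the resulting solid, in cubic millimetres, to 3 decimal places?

Volume = 3547.536 mm³

Profile (r,z), 4 vertices: (1.5,19.5) (18,24.5) (20,29) (13,34)
edge 0: (1.5,19.5)→(18,24.5)  cross = 1.5·24.5 − 18·19.5 = -314.2500; (r_i+r_j)·cross = 19.5·-314.2500 = -6127.8750
edge 1: (18,24.5)→(20,29)  cross = 18·29 − 20·24.5 = 32.0000; (r_i+r_j)·cross = 38·32.0000 = 1216.0000
edge 2: (20,29)→(13,34)  cross = 20·34 − 13·29 = 303.0000; (r_i+r_j)·cross = 33·303.0000 = 9999.0000
edge 3: (13,34)→(1.5,19.5)  cross = 13·19.5 − 1.5·34 = 202.5000; (r_i+r_j)·cross = 14.5·202.5000 = 2936.2500
Σcross = 223.2500 → A = |Σcross|/2 = 111.6250 mm²
Σ(r_i+r_j)·cross = 8023.3750 → first moment M = |Σ|/6 = 1337.2292
R_c = M/A = 1337.2292/111.6250 = 11.9797 mm
θ = 152° = 2.652900 rad
V = θ·R_c·A = 2.652900·11.9797·111.6250 = 3547.536 mm³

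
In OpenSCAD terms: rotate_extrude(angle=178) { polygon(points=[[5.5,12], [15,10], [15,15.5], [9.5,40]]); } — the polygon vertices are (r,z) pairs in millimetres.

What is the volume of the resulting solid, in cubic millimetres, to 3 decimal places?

Volume = 4874.843 mm³

Profile (r,z), 4 vertices: (5.5,12) (15,10) (15,15.5) (9.5,40)
edge 0: (5.5,12)→(15,10)  cross = 5.5·10 − 15·12 = -125.0000; (r_i+r_j)·cross = 20.5·-125.0000 = -2562.5000
edge 1: (15,10)→(15,15.5)  cross = 15·15.5 − 15·10 = 82.5000; (r_i+r_j)·cross = 30·82.5000 = 2475.0000
edge 2: (15,15.5)→(9.5,40)  cross = 15·40 − 9.5·15.5 = 452.7500; (r_i+r_j)·cross = 24.5·452.7500 = 11092.3750
edge 3: (9.5,40)→(5.5,12)  cross = 9.5·12 − 5.5·40 = -106.0000; (r_i+r_j)·cross = 15·-106.0000 = -1590.0000
Σcross = 304.2500 → A = |Σcross|/2 = 152.1250 mm²
Σ(r_i+r_j)·cross = 9414.8750 → first moment M = |Σ|/6 = 1569.1458
R_c = M/A = 1569.1458/152.1250 = 10.3148 mm
θ = 178° = 3.106686 rad
V = θ·R_c·A = 3.106686·10.3148·152.1250 = 4874.843 mm³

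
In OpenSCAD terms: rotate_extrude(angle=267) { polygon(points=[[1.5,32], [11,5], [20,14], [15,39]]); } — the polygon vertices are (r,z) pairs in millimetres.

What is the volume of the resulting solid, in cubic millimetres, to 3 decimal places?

Profile (r,z), 4 vertices: (1.5,32) (11,5) (20,14) (15,39)
edge 0: (1.5,32)→(11,5)  cross = 1.5·5 − 11·32 = -344.5000; (r_i+r_j)·cross = 12.5·-344.5000 = -4306.2500
edge 1: (11,5)→(20,14)  cross = 11·14 − 20·5 = 54.0000; (r_i+r_j)·cross = 31·54.0000 = 1674.0000
edge 2: (20,14)→(15,39)  cross = 20·39 − 15·14 = 570.0000; (r_i+r_j)·cross = 35·570.0000 = 19950.0000
edge 3: (15,39)→(1.5,32)  cross = 15·32 − 1.5·39 = 421.5000; (r_i+r_j)·cross = 16.5·421.5000 = 6954.7500
Σcross = 701.0000 → A = |Σcross|/2 = 350.5000 mm²
Σ(r_i+r_j)·cross = 24272.5000 → first moment M = |Σ|/6 = 4045.4167
R_c = M/A = 4045.4167/350.5000 = 11.5418 mm
θ = 267° = 4.660029 rad
V = θ·R_c·A = 4.660029·11.5418·350.5000 = 18851.759 mm³

Volume = 18851.759 mm³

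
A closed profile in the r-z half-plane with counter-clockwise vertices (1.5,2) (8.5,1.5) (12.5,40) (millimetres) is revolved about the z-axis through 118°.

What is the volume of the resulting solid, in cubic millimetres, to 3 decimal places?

Volume = 2096.817 mm³

Profile (r,z), 3 vertices: (1.5,2) (8.5,1.5) (12.5,40)
edge 0: (1.5,2)→(8.5,1.5)  cross = 1.5·1.5 − 8.5·2 = -14.7500; (r_i+r_j)·cross = 10·-14.7500 = -147.5000
edge 1: (8.5,1.5)→(12.5,40)  cross = 8.5·40 − 12.5·1.5 = 321.2500; (r_i+r_j)·cross = 21·321.2500 = 6746.2500
edge 2: (12.5,40)→(1.5,2)  cross = 12.5·2 − 1.5·40 = -35.0000; (r_i+r_j)·cross = 14·-35.0000 = -490.0000
Σcross = 271.5000 → A = |Σcross|/2 = 135.7500 mm²
Σ(r_i+r_j)·cross = 6108.7500 → first moment M = |Σ|/6 = 1018.1250
R_c = M/A = 1018.1250/135.7500 = 7.5000 mm
θ = 118° = 2.059489 rad
V = θ·R_c·A = 2.059489·7.5000·135.7500 = 2096.817 mm³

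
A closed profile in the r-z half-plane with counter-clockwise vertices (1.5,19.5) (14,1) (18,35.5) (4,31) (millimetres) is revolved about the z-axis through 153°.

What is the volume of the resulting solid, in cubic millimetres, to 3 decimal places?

Volume = 9099.230 mm³

Profile (r,z), 4 vertices: (1.5,19.5) (14,1) (18,35.5) (4,31)
edge 0: (1.5,19.5)→(14,1)  cross = 1.5·1 − 14·19.5 = -271.5000; (r_i+r_j)·cross = 15.5·-271.5000 = -4208.2500
edge 1: (14,1)→(18,35.5)  cross = 14·35.5 − 18·1 = 479.0000; (r_i+r_j)·cross = 32·479.0000 = 15328.0000
edge 2: (18,35.5)→(4,31)  cross = 18·31 − 4·35.5 = 416.0000; (r_i+r_j)·cross = 22·416.0000 = 9152.0000
edge 3: (4,31)→(1.5,19.5)  cross = 4·19.5 − 1.5·31 = 31.5000; (r_i+r_j)·cross = 5.5·31.5000 = 173.2500
Σcross = 655.0000 → A = |Σcross|/2 = 327.5000 mm²
Σ(r_i+r_j)·cross = 20445.0000 → first moment M = |Σ|/6 = 3407.5000
R_c = M/A = 3407.5000/327.5000 = 10.4046 mm
θ = 153° = 2.670354 rad
V = θ·R_c·A = 2.670354·10.4046·327.5000 = 9099.230 mm³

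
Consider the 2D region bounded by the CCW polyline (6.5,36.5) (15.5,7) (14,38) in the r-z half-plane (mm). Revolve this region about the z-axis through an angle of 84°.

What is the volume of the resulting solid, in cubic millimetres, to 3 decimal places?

Volume = 2064.969 mm³

Profile (r,z), 3 vertices: (6.5,36.5) (15.5,7) (14,38)
edge 0: (6.5,36.5)→(15.5,7)  cross = 6.5·7 − 15.5·36.5 = -520.2500; (r_i+r_j)·cross = 22·-520.2500 = -11445.5000
edge 1: (15.5,7)→(14,38)  cross = 15.5·38 − 14·7 = 491.0000; (r_i+r_j)·cross = 29.5·491.0000 = 14484.5000
edge 2: (14,38)→(6.5,36.5)  cross = 14·36.5 − 6.5·38 = 264.0000; (r_i+r_j)·cross = 20.5·264.0000 = 5412.0000
Σcross = 234.7500 → A = |Σcross|/2 = 117.3750 mm²
Σ(r_i+r_j)·cross = 8451.0000 → first moment M = |Σ|/6 = 1408.5000
R_c = M/A = 1408.5000/117.3750 = 12.0000 mm
θ = 84° = 1.466077 rad
V = θ·R_c·A = 1.466077·12.0000·117.3750 = 2064.969 mm³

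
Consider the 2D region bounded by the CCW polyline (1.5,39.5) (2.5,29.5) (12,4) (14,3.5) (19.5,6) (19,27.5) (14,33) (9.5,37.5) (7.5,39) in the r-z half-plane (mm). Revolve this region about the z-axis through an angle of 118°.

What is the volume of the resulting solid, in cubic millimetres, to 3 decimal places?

Profile (r,z), 9 vertices: (1.5,39.5) (2.5,29.5) (12,4) (14,3.5) (19.5,6) (19,27.5) (14,33) (9.5,37.5) (7.5,39)
edge 0: (1.5,39.5)→(2.5,29.5)  cross = 1.5·29.5 − 2.5·39.5 = -54.5000; (r_i+r_j)·cross = 4·-54.5000 = -218.0000
edge 1: (2.5,29.5)→(12,4)  cross = 2.5·4 − 12·29.5 = -344.0000; (r_i+r_j)·cross = 14.5·-344.0000 = -4988.0000
edge 2: (12,4)→(14,3.5)  cross = 12·3.5 − 14·4 = -14.0000; (r_i+r_j)·cross = 26·-14.0000 = -364.0000
edge 3: (14,3.5)→(19.5,6)  cross = 14·6 − 19.5·3.5 = 15.7500; (r_i+r_j)·cross = 33.5·15.7500 = 527.6250
edge 4: (19.5,6)→(19,27.5)  cross = 19.5·27.5 − 19·6 = 422.2500; (r_i+r_j)·cross = 38.5·422.2500 = 16256.6250
edge 5: (19,27.5)→(14,33)  cross = 19·33 − 14·27.5 = 242.0000; (r_i+r_j)·cross = 33·242.0000 = 7986.0000
edge 6: (14,33)→(9.5,37.5)  cross = 14·37.5 − 9.5·33 = 211.5000; (r_i+r_j)·cross = 23.5·211.5000 = 4970.2500
edge 7: (9.5,37.5)→(7.5,39)  cross = 9.5·39 − 7.5·37.5 = 89.2500; (r_i+r_j)·cross = 17·89.2500 = 1517.2500
edge 8: (7.5,39)→(1.5,39.5)  cross = 7.5·39.5 − 1.5·39 = 237.7500; (r_i+r_j)·cross = 9·237.7500 = 2139.7500
Σcross = 806.0000 → A = |Σcross|/2 = 403.0000 mm²
Σ(r_i+r_j)·cross = 27827.5000 → first moment M = |Σ|/6 = 4637.9167
R_c = M/A = 4637.9167/403.0000 = 11.5085 mm
θ = 118° = 2.059489 rad
V = θ·R_c·A = 2.059489·11.5085·403.0000 = 9551.736 mm³

Volume = 9551.736 mm³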